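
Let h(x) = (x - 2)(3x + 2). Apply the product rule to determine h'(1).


Let u(x) = x - 2 and v(x) = 3x + 2
u'(x) = 1
v'(x) = 3
Product rule: h'(x) = u'(x)*v(x) + u(x)*v'(x)
= 1 * (3x + 2) + (x - 2) * 3
At x = 1:
u(1) = 1 * 1 - 2 = -1
v(1) = 3 * 1 + 2 = 5
h'(1) = 1 * 5 + (-1) * 3
= 5 - 3
= 2

2


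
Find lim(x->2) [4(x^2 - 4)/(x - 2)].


Direct substitution gives 0/0, so we factor the numerator.
Factor: 4(x^2 - 4) = 4 * (x - 2)(x + 2)
Cancel the common factor (x - 2):
4(x^2 - 4)/(x - 2) = 4 * (x + 2)
Now substitute x = 2:
= 4 * (2 + 2) = 16

16


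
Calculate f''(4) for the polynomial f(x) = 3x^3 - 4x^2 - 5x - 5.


First derivative:
f'(x) = 9x^2 - 8x - 5
Second derivative:
f''(x) = 18x - 8
Substitute x = 4:
f''(4) = 18 * 4 - 8
= 72 - 8
= 64

64


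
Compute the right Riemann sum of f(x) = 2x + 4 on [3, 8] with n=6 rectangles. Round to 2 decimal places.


Right Riemann sum uses right endpoints of each subinterval.
Interval: [3, 8], n = 6
dx = (8 - 3) / 6 = 5/6
Right endpoints: [23/6, 14/3, 11/2, 19/3, 43/6, 8]
f values: [35/3, 40/3, 15, 50/3, 55/3, 20]
Sum = dx * (sum of f values)
= 5/6 * 95
= 475/6 ≈ 79.17

79.17


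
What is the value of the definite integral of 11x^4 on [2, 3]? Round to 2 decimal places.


Find the antiderivative of 11x^4:
F(x) = 11/5 * x^5
Apply the Fundamental Theorem of Calculus:
F(3) - F(2)
= 11/5 * 3^5 - 11/5 * 2^5
= 11/5 * (243 - 32)
= 11/5 * 211
= 2321/5 = 464.20

464.20


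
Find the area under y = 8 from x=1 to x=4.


The area under a constant function y = 8 is a rectangle.
Width = 4 - 1 = 3
Height = 8
Area = width * height
= 3 * 8
= 24

24


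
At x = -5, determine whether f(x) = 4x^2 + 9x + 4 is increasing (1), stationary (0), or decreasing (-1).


Compute f'(x) to determine behavior:
f'(x) = 8x + 9
f'(-5) = 8 * (-5) + 9
= -40 + 9
= -31
Since f'(-5) < 0, the function is decreasing (-1)

-1


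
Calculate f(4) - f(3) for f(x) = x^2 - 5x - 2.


Net change = f(b) - f(a)
f(x) = x^2 - 5x - 2
Compute f(4):
f(4) = 1 * 4^2 - 5 * 4 - 2
= 16 - 20 - 2
= -6
Compute f(3):
f(3) = 1 * 3^2 - 5 * 3 - 2
= 9 - 15 - 2
= -8
Net change = -6 - (-8) = 2

2


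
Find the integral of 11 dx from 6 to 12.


The integral of a constant k over [a, b] equals k * (b - a).
integral from 6 to 12 of 11 dx
= 11 * (12 - 6)
= 11 * 6
= 66

66


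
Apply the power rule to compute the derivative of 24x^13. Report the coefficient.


We apply the power rule: d/dx [ax^n] = a*n * x^(n-1)
d/dx [24x^13]
= 24 * 13 * x^(13-1)
= 312x^12
The coefficient is 312

312


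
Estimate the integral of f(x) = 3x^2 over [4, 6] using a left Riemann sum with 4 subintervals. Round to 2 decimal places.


Left Riemann sum uses left endpoints of each subinterval.
Interval: [4, 6], n = 4
dx = (6 - 4) / 4 = 1/2
Left endpoints: [4, 9/2, 5, 11/2]
f values: [48, 243/4, 75, 363/4]
Sum = dx * (sum of f values)
= 1/2 * 549/2
= 549/4 = 137.25

137.25


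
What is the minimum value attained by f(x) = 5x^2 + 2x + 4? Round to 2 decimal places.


For a quadratic f(x) = ax^2 + bx + c with a > 0, the minimum is at the vertex.
Vertex x-coordinate: x = -b/(2a)
x = -(2) / (2 * 5)
x = -2/10 = -1/5
Substitute back to find the minimum value:
f(-1/5) = 5 * (-1/5)^2 + 2 * (-1/5) + 4
= 1/5 - 2/5 + 4
= 19/5 = 3.80

3.80


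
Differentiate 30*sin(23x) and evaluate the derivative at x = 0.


Apply the chain rule to differentiate 30*sin(23x):
d/dx [30*sin(23x)]
= 30 * cos(23x) * d/dx(23x)
= 30 * 23 * cos(23x)
= 690 * cos(23x)
Evaluate at x = 0:
= 690 * cos(0)
= 690 * 1
= 690

690


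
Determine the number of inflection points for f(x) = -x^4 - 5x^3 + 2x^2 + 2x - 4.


Inflection points occur where f''(x) = 0 and concavity changes.
f(x) = -x^4 - 5x^3 + 2x^2 + 2x - 4
f'(x) = -4x^3 - 15x^2 + 4x + 2
f''(x) = -12x^2 - 30x + 4
This is a quadratic in x. Use the discriminant to count real roots.
Discriminant = (-30)^2 - 4 * (-12) * 4
= 900 - (-192)
= 1092
Since discriminant > 0, f''(x) = 0 has 2 distinct real solutions.
A quadratic with two distinct real roots changes sign at each root, so concavity changes at both.
Number of inflection points: 2

2


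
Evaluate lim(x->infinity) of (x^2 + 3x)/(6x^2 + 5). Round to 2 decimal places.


For limits at infinity with equal-degree polynomials,
we compare leading coefficients.
Numerator leading term: x^2
Denominator leading term: 6x^2
Divide both by x^2:
lim = (1 + 3/x) / (6 + 5/x^2)
As x -> infinity, the 1/x and 1/x^2 terms vanish:
= 1/6 ≈ 0.17

0.17


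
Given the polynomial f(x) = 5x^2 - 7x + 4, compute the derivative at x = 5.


Differentiate term by term using power and sum rules:
f(x) = 5x^2 - 7x + 4
f'(x) = 10x - 7
Substitute x = 5:
f'(5) = 10 * 5 - 7
= 50 - 7
= 43

43


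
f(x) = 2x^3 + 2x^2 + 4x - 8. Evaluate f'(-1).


Differentiate f(x) = 2x^3 + 2x^2 + 4x - 8 term by term:
f'(x) = 6x^2 + 4x + 4
Substitute x = -1:
f'(-1) = 6 * (-1)^2 + 4 * (-1) + 4
= 6 - 4 + 4
= 6

6


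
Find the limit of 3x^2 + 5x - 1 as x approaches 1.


Since polynomials are continuous, we use direct substitution.
lim(x->1) of 3x^2 + 5x - 1
= 3 * 1^2 + 5 * 1 - 1
= 3 + 5 - 1
= 7

7


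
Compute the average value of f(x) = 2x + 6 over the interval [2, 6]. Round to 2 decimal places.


Average value = 1/(b-a) * integral from a to b of f(x) dx
First compute the integral of 2x + 6:
F(x) = x^2 + 6x
F(6) = 1 * 36 + 6 * 6 = 72
F(2) = 1 * 4 + 6 * 2 = 16
Integral = 72 - 16 = 56
Average = 56 / (6 - 2) = 56 / 4
= 14 = 14.00

14.00


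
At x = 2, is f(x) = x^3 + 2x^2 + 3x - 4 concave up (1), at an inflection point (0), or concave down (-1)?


Concavity is determined by the sign of f''(x).
f(x) = x^3 + 2x^2 + 3x - 4
f'(x) = 3x^2 + 4x + 3
f''(x) = 6x + 4
f''(2) = 6 * 2 + 4
= 12 + 4
= 16
Since f''(2) > 0, the function is concave up (1)

1


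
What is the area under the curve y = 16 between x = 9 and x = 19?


The area under a constant function y = 16 is a rectangle.
Width = 19 - 9 = 10
Height = 16
Area = width * height
= 10 * 16
= 160

160


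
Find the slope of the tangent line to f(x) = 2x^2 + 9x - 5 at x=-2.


The slope of the tangent line equals f'(x) at the point.
f(x) = 2x^2 + 9x - 5
f'(x) = 4x + 9
At x = -2:
f'(-2) = 4 * (-2) + 9
= -8 + 9
= 1

1


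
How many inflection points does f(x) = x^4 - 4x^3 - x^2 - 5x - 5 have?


Inflection points occur where f''(x) = 0 and concavity changes.
f(x) = x^4 - 4x^3 - x^2 - 5x - 5
f'(x) = 4x^3 - 12x^2 - 2x - 5
f''(x) = 12x^2 - 24x - 2
This is a quadratic in x. Use the discriminant to count real roots.
Discriminant = (-24)^2 - 4 * 12 * (-2)
= 576 - (-96)
= 672
Since discriminant > 0, f''(x) = 0 has 2 distinct real solutions.
A quadratic with two distinct real roots changes sign at each root, so concavity changes at both.
Number of inflection points: 2

2


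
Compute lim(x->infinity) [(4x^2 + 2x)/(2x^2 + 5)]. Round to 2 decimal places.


For limits at infinity with equal-degree polynomials,
we compare leading coefficients.
Numerator leading term: 4x^2
Denominator leading term: 2x^2
Divide both by x^2:
lim = (4 + 2/x) / (2 + 5/x^2)
As x -> infinity, the 1/x and 1/x^2 terms vanish:
= 4/2 = 2 = 2.00

2.00


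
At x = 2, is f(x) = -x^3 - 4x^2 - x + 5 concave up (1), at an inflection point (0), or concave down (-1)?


Concavity is determined by the sign of f''(x).
f(x) = -x^3 - 4x^2 - x + 5
f'(x) = -3x^2 - 8x - 1
f''(x) = -6x - 8
f''(2) = -6 * 2 - 8
= -12 - 8
= -20
Since f''(2) < 0, the function is concave down (-1)

-1


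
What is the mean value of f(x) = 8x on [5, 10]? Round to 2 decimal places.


Average value = 1/(b-a) * integral from a to b of f(x) dx
First compute the integral of 8x:
F(x) = 4x^2
F(10) = 4 * 100 + 0 * 10 = 400
F(5) = 4 * 25 + 0 * 5 = 100
Integral = 400 - 100 = 300
Average = 300 / (10 - 5) = 300 / 5
= 60 = 60.00

60.00


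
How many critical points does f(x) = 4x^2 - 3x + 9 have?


Find where f'(x) = 0:
f'(x) = 8x - 3
Set f'(x) = 0:
8x - 3 = 0
x = 3 / 8 = 3/8
This is a linear equation in x, so there is exactly one solution.
Number of critical points: 1

1


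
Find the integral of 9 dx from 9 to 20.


The integral of a constant k over [a, b] equals k * (b - a).
integral from 9 to 20 of 9 dx
= 9 * (20 - 9)
= 9 * 11
= 99

99


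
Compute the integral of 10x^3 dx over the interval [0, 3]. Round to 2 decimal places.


Find the antiderivative of 10x^3:
F(x) = 10/4 * x^4
Apply the Fundamental Theorem of Calculus:
F(3) - F(0)
= 10/4 * 3^4 - 10/4 * 0^4
= 10/4 * (81 - 0)
= 10/4 * 81
= 405/2 = 202.50

202.50


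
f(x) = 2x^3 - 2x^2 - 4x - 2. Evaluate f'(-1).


Differentiate f(x) = 2x^3 - 2x^2 - 4x - 2 term by term:
f'(x) = 6x^2 - 4x - 4
Substitute x = -1:
f'(-1) = 6 * (-1)^2 - 4 * (-1) - 4
= 6 + 4 - 4
= 6

6


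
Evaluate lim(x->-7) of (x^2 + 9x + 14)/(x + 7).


Direct substitution gives 0/0, so we factor the numerator.
Factor: (x^2 + 9x + 14) = (x + 7)(x + 2)
Cancel the common factor (x + 7):
(x^2 + 9x + 14)/(x + 7) = (x + 2)
Now substitute x = -7:
= (-7) - (-2) = -5

-5


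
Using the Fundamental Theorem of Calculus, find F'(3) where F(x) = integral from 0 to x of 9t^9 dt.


By the Fundamental Theorem of Calculus (Part 1):
If F(x) = integral from 0 to x of f(t) dt, then F'(x) = f(x)
Here f(t) = 9t^9
So F'(x) = 9x^9
Evaluate at x = 3:
F'(3) = 9 * 3^9
= 9 * 19683
= 177147

177147


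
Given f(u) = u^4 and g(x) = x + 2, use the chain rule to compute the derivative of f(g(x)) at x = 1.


Using the chain rule: (f(g(x)))' = f'(g(x)) * g'(x)
First, find g(1):
g(1) = 1 * 1 + 2 = 3
Next, f'(u) = 4u^3
And g'(x) = 1
So f'(g(1)) * g'(1)
= 4 * 3^3 * 1
= 4 * 27 * 1
= 108

108


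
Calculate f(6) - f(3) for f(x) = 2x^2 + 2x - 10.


Net change = f(b) - f(a)
f(x) = 2x^2 + 2x - 10
Compute f(6):
f(6) = 2 * 6^2 + 2 * 6 - 10
= 72 + 12 - 10
= 74
Compute f(3):
f(3) = 2 * 3^2 + 2 * 3 - 10
= 18 + 6 - 10
= 14
Net change = 74 - 14 = 60

60


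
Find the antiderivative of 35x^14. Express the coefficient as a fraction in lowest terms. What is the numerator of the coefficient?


Apply the power rule for integration:
integral of ax^n dx = a/(n+1) * x^(n+1) + C
integral of 35x^14 dx
= 35/15 * x^15 + C
= 7/3 * x^15 + C
The coefficient in lowest terms is 7/3, and its numerator is 7

7


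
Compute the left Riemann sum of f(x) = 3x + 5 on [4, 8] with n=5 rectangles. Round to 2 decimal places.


Left Riemann sum uses left endpoints of each subinterval.
Interval: [4, 8], n = 5
dx = (8 - 4) / 5 = 4/5
Left endpoints: [4, 24/5, 28/5, 32/5, 36/5]
f values: [17, 97/5, 109/5, 121/5, 133/5]
Sum = dx * (sum of f values)
= 4/5 * 109
= 436/5 = 87.20

87.20


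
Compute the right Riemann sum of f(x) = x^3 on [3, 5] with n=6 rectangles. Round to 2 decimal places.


Right Riemann sum uses right endpoints of each subinterval.
Interval: [3, 5], n = 6
dx = (5 - 3) / 6 = 1/3
Right endpoints: [10/3, 11/3, 4, 13/3, 14/3, 5]
f values: [1000/27, 1331/27, 64, 2197/27, 2744/27, 125]
Sum = dx * (sum of f values)
= 1/3 * 1375/3
= 1375/9 ≈ 152.78

152.78


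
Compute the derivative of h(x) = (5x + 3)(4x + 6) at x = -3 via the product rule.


Let u(x) = 5x + 3 and v(x) = 4x + 6
u'(x) = 5
v'(x) = 4
Product rule: h'(x) = u'(x)*v(x) + u(x)*v'(x)
= 5 * (4x + 6) + (5x + 3) * 4
At x = -3:
u(-3) = 5 * (-3) + 3 = -12
v(-3) = 4 * (-3) + 6 = -6
h'(-3) = 5 * (-6) + (-12) * 4
= -30 - 48
= -78

-78


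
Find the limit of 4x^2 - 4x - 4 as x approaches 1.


Since polynomials are continuous, we use direct substitution.
lim(x->1) of 4x^2 - 4x - 4
= 4 * 1^2 - 4 * 1 - 4
= 4 - 4 - 4
= -4

-4


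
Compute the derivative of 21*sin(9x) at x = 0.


Apply the chain rule to differentiate 21*sin(9x):
d/dx [21*sin(9x)]
= 21 * cos(9x) * d/dx(9x)
= 21 * 9 * cos(9x)
= 189 * cos(9x)
Evaluate at x = 0:
= 189 * cos(0)
= 189 * 1
= 189

189


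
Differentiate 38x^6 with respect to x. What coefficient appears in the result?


We apply the power rule: d/dx [ax^n] = a*n * x^(n-1)
d/dx [38x^6]
= 38 * 6 * x^(6-1)
= 228x^5
The coefficient is 228

228


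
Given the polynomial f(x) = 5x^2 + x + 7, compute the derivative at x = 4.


Differentiate term by term using power and sum rules:
f(x) = 5x^2 + x + 7
f'(x) = 10x + 1
Substitute x = 4:
f'(4) = 10 * 4 + 1
= 40 + 1
= 41

41


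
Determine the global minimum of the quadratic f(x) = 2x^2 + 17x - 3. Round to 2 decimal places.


For a quadratic f(x) = ax^2 + bx + c with a > 0, the minimum is at the vertex.
Vertex x-coordinate: x = -b/(2a)
x = -(17) / (2 * 2)
x = -17/4
Substitute back to find the minimum value:
f(-17/4) = 2 * (-17/4)^2 + 17 * (-17/4) - 3
= 289/8 - 289/4 - 3
= -313/8 ≈ -39.13

-39.13


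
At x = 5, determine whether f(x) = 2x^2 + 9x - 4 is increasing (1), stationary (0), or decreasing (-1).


Compute f'(x) to determine behavior:
f'(x) = 4x + 9
f'(5) = 4 * 5 + 9
= 20 + 9
= 29
Since f'(5) > 0, the function is increasing (1)

1


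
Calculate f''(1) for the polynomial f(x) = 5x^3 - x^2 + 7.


First derivative:
f'(x) = 15x^2 - 2x
Second derivative:
f''(x) = 30x - 2
Substitute x = 1:
f''(1) = 30 * 1 - 2
= 30 - 2
= 28

28


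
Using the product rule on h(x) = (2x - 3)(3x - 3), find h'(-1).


Let u(x) = 2x - 3 and v(x) = 3x - 3
u'(x) = 2
v'(x) = 3
Product rule: h'(x) = u'(x)*v(x) + u(x)*v'(x)
= 2 * (3x - 3) + (2x - 3) * 3
At x = -1:
u(-1) = 2 * (-1) - 3 = -5
v(-1) = 3 * (-1) - 3 = -6
h'(-1) = 2 * (-6) + (-5) * 3
= -12 - 15
= -27

-27


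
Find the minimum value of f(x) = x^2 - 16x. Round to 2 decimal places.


For a quadratic f(x) = ax^2 + bx + c with a > 0, the minimum is at the vertex.
Vertex x-coordinate: x = -b/(2a)
x = -(-16) / (2 * 1)
x = 16/2 = 8
Substitute back to find the minimum value:
f(8) = 1 * 8^2 - 16 * 8 + 0
= 64 - 128 + 0
= -64 = -64.00

-64.00


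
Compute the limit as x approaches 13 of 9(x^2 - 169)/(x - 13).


Direct substitution gives 0/0, so we factor the numerator.
Factor: 9(x^2 - 169) = 9 * (x - 13)(x + 13)
Cancel the common factor (x - 13):
9(x^2 - 169)/(x - 13) = 9 * (x + 13)
Now substitute x = 13:
= 9 * (13 + 13) = 234

234


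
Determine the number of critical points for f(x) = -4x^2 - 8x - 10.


Find where f'(x) = 0:
f'(x) = -8x - 8
Set f'(x) = 0:
-8x - 8 = 0
x = 8 / (-8) = -1
This is a linear equation in x, so there is exactly one solution.
Number of critical points: 1

1


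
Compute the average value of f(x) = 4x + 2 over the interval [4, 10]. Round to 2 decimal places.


Average value = 1/(b-a) * integral from a to b of f(x) dx
First compute the integral of 4x + 2:
F(x) = 2x^2 + 2x
F(10) = 2 * 100 + 2 * 10 = 220
F(4) = 2 * 16 + 2 * 4 = 40
Integral = 220 - 40 = 180
Average = 180 / (10 - 4) = 180 / 6
= 30 = 30.00

30.00


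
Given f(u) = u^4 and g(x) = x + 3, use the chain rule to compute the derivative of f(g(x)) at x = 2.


Using the chain rule: (f(g(x)))' = f'(g(x)) * g'(x)
First, find g(2):
g(2) = 1 * 2 + 3 = 5
Next, f'(u) = 4u^3
And g'(x) = 1
So f'(g(2)) * g'(2)
= 4 * 5^3 * 1
= 4 * 125 * 1
= 500

500


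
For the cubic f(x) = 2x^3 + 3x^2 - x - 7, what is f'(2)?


Differentiate f(x) = 2x^3 + 3x^2 - x - 7 term by term:
f'(x) = 6x^2 + 6x - 1
Substitute x = 2:
f'(2) = 6 * 2^2 + 6 * 2 - 1
= 24 + 12 - 1
= 35

35


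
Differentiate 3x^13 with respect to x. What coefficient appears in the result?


We apply the power rule: d/dx [ax^n] = a*n * x^(n-1)
d/dx [3x^13]
= 3 * 13 * x^(13-1)
= 39x^12
The coefficient is 39

39


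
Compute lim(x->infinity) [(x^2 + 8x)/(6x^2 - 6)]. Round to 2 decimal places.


For limits at infinity with equal-degree polynomials,
we compare leading coefficients.
Numerator leading term: x^2
Denominator leading term: 6x^2
Divide both by x^2:
lim = (1 + 8/x) / (6 - 6/x^2)
As x -> infinity, the 1/x and 1/x^2 terms vanish:
= 1/6 ≈ 0.17

0.17


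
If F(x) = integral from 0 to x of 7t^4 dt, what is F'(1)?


By the Fundamental Theorem of Calculus (Part 1):
If F(x) = integral from 0 to x of f(t) dt, then F'(x) = f(x)
Here f(t) = 7t^4
So F'(x) = 7x^4
Evaluate at x = 1:
F'(1) = 7 * 1^4
= 7 * 1
= 7

7


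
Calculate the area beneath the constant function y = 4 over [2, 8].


The area under a constant function y = 4 is a rectangle.
Width = 8 - 2 = 6
Height = 4
Area = width * height
= 6 * 4
= 24

24


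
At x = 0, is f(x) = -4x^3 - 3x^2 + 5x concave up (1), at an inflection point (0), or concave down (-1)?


Concavity is determined by the sign of f''(x).
f(x) = -4x^3 - 3x^2 + 5x
f'(x) = -12x^2 - 6x + 5
f''(x) = -24x - 6
f''(0) = -24 * 0 - 6
= 0 - 6
= -6
Since f''(0) < 0, the function is concave down (-1)

-1


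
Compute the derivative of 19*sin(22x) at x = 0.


Apply the chain rule to differentiate 19*sin(22x):
d/dx [19*sin(22x)]
= 19 * cos(22x) * d/dx(22x)
= 19 * 22 * cos(22x)
= 418 * cos(22x)
Evaluate at x = 0:
= 418 * cos(0)
= 418 * 1
= 418

418


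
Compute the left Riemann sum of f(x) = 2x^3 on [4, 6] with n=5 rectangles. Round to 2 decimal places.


Left Riemann sum uses left endpoints of each subinterval.
Interval: [4, 6], n = 5
dx = (6 - 4) / 5 = 2/5
Left endpoints: [4, 22/5, 24/5, 26/5, 28/5]
f values: [128, 21296/125, 27648/125, 35152/125, 43904/125]
Sum = dx * (sum of f values)
= 2/5 * 1152
= 2304/5 = 460.80

460.80


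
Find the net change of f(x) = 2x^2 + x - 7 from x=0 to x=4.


Net change = f(b) - f(a)
f(x) = 2x^2 + x - 7
Compute f(4):
f(4) = 2 * 4^2 + 1 * 4 - 7
= 32 + 4 - 7
= 29
Compute f(0):
f(0) = 2 * 0^2 + 1 * 0 - 7
= 0 + 0 - 7
= -7
Net change = 29 - (-7) = 36

36


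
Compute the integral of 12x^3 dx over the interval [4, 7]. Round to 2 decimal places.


Find the antiderivative of 12x^3:
F(x) = 12/4 * x^4
Apply the Fundamental Theorem of Calculus:
F(7) - F(4)
= 12/4 * 7^4 - 12/4 * 4^4
= 12/4 * (2401 - 256)
= 12/4 * 2145
= 6435 = 6435.00

6435.00


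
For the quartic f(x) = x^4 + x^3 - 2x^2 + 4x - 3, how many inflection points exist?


Inflection points occur where f''(x) = 0 and concavity changes.
f(x) = x^4 + x^3 - 2x^2 + 4x - 3
f'(x) = 4x^3 + 3x^2 - 4x + 4
f''(x) = 12x^2 + 6x - 4
This is a quadratic in x. Use the discriminant to count real roots.
Discriminant = (6)^2 - 4 * 12 * (-4)
= 36 - (-192)
= 228
Since discriminant > 0, f''(x) = 0 has 2 distinct real solutions.
A quadratic with two distinct real roots changes sign at each root, so concavity changes at both.
Number of inflection points: 2

2


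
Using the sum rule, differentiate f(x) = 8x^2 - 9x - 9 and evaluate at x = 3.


Differentiate term by term using power and sum rules:
f(x) = 8x^2 - 9x - 9
f'(x) = 16x - 9
Substitute x = 3:
f'(3) = 16 * 3 - 9
= 48 - 9
= 39

39


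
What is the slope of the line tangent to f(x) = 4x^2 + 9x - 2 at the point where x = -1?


The slope of the tangent line equals f'(x) at the point.
f(x) = 4x^2 + 9x - 2
f'(x) = 8x + 9
At x = -1:
f'(-1) = 8 * (-1) + 9
= -8 + 9
= 1

1


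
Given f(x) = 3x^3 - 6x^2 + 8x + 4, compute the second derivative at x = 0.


First derivative:
f'(x) = 9x^2 - 12x + 8
Second derivative:
f''(x) = 18x - 12
Substitute x = 0:
f''(0) = 18 * 0 - 12
= 0 - 12
= -12

-12


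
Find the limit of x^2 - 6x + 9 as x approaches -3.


Since polynomials are continuous, we use direct substitution.
lim(x->-3) of x^2 - 6x + 9
= 1 * (-3)^2 - 6 * (-3) + 9
= 9 + 18 + 9
= 36

36


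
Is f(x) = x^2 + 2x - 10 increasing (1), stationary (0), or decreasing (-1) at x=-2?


Compute f'(x) to determine behavior:
f'(x) = 2x + 2
f'(-2) = 2 * (-2) + 2
= -4 + 2
= -2
Since f'(-2) < 0, the function is decreasing (-1)

-1


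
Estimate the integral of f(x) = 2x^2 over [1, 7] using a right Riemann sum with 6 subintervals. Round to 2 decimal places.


Right Riemann sum uses right endpoints of each subinterval.
Interval: [1, 7], n = 6
dx = (7 - 1) / 6 = 1
Right endpoints: [2, 3, 4, 5, 6, 7]
f values: [8, 18, 32, 50, 72, 98]
Sum = dx * (sum of f values)
= 1 * 278
= 278 = 278.00

278.00


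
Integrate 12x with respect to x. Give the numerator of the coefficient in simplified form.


Apply the power rule for integration:
integral of ax^n dx = a/(n+1) * x^(n+1) + C
integral of 12x dx
= 12/2 * x^2 + C
= 6 * x^2 + C
The coefficient in lowest terms is 6 = 6/1, so its numerator is 6

6


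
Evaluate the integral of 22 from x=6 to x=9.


The integral of a constant k over [a, b] equals k * (b - a).
integral from 6 to 9 of 22 dx
= 22 * (9 - 6)
= 22 * 3
= 66

66


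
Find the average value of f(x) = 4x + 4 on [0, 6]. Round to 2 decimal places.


Average value = 1/(b-a) * integral from a to b of f(x) dx
First compute the integral of 4x + 4:
F(x) = 2x^2 + 4x
F(6) = 2 * 36 + 4 * 6 = 96
F(0) = 2 * 0 + 4 * 0 = 0
Integral = 96 - 0 = 96
Average = 96 / (6 - 0) = 96 / 6
= 16 = 16.00

16.00


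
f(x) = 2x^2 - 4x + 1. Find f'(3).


Differentiate term by term using power and sum rules:
f(x) = 2x^2 - 4x + 1
f'(x) = 4x - 4
Substitute x = 3:
f'(3) = 4 * 3 - 4
= 12 - 4
= 8

8


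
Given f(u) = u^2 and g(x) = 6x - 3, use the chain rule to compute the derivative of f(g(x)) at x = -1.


Using the chain rule: (f(g(x)))' = f'(g(x)) * g'(x)
First, find g(-1):
g(-1) = 6 * (-1) - 3 = -9
Next, f'(u) = 2u
And g'(x) = 6
So f'(g(-1)) * g'(-1)
= 2 * (-9) * 6
= -108

-108


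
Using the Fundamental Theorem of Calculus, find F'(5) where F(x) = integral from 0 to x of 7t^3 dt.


By the Fundamental Theorem of Calculus (Part 1):
If F(x) = integral from 0 to x of f(t) dt, then F'(x) = f(x)
Here f(t) = 7t^3
So F'(x) = 7x^3
Evaluate at x = 5:
F'(5) = 7 * 5^3
= 7 * 125
= 875

875


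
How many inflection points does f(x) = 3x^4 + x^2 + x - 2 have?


Inflection points occur where f''(x) = 0 and concavity changes.
f(x) = 3x^4 + x^2 + x - 2
f'(x) = 12x^3 + 2x + 1
f''(x) = 36x^2 + 2
This is a quadratic in x. Use the discriminant to count real roots.
Discriminant = (0)^2 - 4 * 36 * 2
= 0 - 288
= -288
Since discriminant < 0, f''(x) = 0 has no real solutions.
Number of inflection points: 0

0


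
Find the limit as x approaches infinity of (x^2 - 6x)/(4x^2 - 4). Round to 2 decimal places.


For limits at infinity with equal-degree polynomials,
we compare leading coefficients.
Numerator leading term: x^2
Denominator leading term: 4x^2
Divide both by x^2:
lim = (1 - 6/x) / (4 - 4/x^2)
As x -> infinity, the 1/x and 1/x^2 terms vanish:
= 1/4 = 0.25

0.25


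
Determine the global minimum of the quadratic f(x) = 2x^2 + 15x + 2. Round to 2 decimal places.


For a quadratic f(x) = ax^2 + bx + c with a > 0, the minimum is at the vertex.
Vertex x-coordinate: x = -b/(2a)
x = -(15) / (2 * 2)
x = -15/4
Substitute back to find the minimum value:
f(-15/4) = 2 * (-15/4)^2 + 15 * (-15/4) + 2
= 225/8 - 225/4 + 2
= -209/8 ≈ -26.13

-26.13


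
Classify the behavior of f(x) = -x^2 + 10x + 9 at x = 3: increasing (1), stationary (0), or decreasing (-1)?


Compute f'(x) to determine behavior:
f'(x) = -2x + 10
f'(3) = -2 * 3 + 10
= -6 + 10
= 4
Since f'(3) > 0, the function is increasing (1)

1


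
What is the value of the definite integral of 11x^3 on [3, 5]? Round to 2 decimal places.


Find the antiderivative of 11x^3:
F(x) = 11/4 * x^4
Apply the Fundamental Theorem of Calculus:
F(5) - F(3)
= 11/4 * 5^4 - 11/4 * 3^4
= 11/4 * (625 - 81)
= 11/4 * 544
= 1496 = 1496.00

1496.00


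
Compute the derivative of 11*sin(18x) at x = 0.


Apply the chain rule to differentiate 11*sin(18x):
d/dx [11*sin(18x)]
= 11 * cos(18x) * d/dx(18x)
= 11 * 18 * cos(18x)
= 198 * cos(18x)
Evaluate at x = 0:
= 198 * cos(0)
= 198 * 1
= 198

198


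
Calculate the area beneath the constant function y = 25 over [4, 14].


The area under a constant function y = 25 is a rectangle.
Width = 14 - 4 = 10
Height = 25
Area = width * height
= 10 * 25
= 250

250


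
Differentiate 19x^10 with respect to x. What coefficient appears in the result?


We apply the power rule: d/dx [ax^n] = a*n * x^(n-1)
d/dx [19x^10]
= 19 * 10 * x^(10-1)
= 190x^9
The coefficient is 190

190


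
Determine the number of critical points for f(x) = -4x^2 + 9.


Find where f'(x) = 0:
f'(x) = -8x
Set f'(x) = 0:
-8x = 0
x = 0 / (-8) = 0
This is a linear equation in x, so there is exactly one solution.
Number of critical points: 1

1


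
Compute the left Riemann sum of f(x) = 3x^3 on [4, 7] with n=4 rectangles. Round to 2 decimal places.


Left Riemann sum uses left endpoints of each subinterval.
Interval: [4, 7], n = 4
dx = (7 - 4) / 4 = 3/4
Left endpoints: [4, 19/4, 11/2, 25/4]
f values: [192, 20577/64, 3993/8, 46875/64]
Sum = dx * (sum of f values)
= 3/4 * 27921/16
= 83763/64 ≈ 1308.80

1308.80


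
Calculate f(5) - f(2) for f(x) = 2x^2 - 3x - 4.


Net change = f(b) - f(a)
f(x) = 2x^2 - 3x - 4
Compute f(5):
f(5) = 2 * 5^2 - 3 * 5 - 4
= 50 - 15 - 4
= 31
Compute f(2):
f(2) = 2 * 2^2 - 3 * 2 - 4
= 8 - 6 - 4
= -2
Net change = 31 - (-2) = 33

33


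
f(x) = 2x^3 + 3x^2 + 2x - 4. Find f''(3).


First derivative:
f'(x) = 6x^2 + 6x + 2
Second derivative:
f''(x) = 12x + 6
Substitute x = 3:
f''(3) = 12 * 3 + 6
= 36 + 6
= 42

42


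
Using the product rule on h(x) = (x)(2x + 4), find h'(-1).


Let u(x) = x and v(x) = 2x + 4
u'(x) = 1
v'(x) = 2
Product rule: h'(x) = u'(x)*v(x) + u(x)*v'(x)
= 1 * (2x + 4) + (x) * 2
At x = -1:
u(-1) = 1 * (-1) + 0 = -1
v(-1) = 2 * (-1) + 4 = 2
h'(-1) = 1 * 2 + (-1) * 2
= 2 - 2
= 0

0


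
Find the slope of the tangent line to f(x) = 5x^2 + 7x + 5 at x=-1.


The slope of the tangent line equals f'(x) at the point.
f(x) = 5x^2 + 7x + 5
f'(x) = 10x + 7
At x = -1:
f'(-1) = 10 * (-1) + 7
= -10 + 7
= -3

-3


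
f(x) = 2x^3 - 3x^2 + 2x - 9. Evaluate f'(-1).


Differentiate f(x) = 2x^3 - 3x^2 + 2x - 9 term by term:
f'(x) = 6x^2 - 6x + 2
Substitute x = -1:
f'(-1) = 6 * (-1)^2 - 6 * (-1) + 2
= 6 + 6 + 2
= 14

14


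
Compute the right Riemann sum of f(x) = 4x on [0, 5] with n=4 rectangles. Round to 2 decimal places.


Right Riemann sum uses right endpoints of each subinterval.
Interval: [0, 5], n = 4
dx = (5 - 0) / 4 = 5/4
Right endpoints: [5/4, 5/2, 15/4, 5]
f values: [5, 10, 15, 20]
Sum = dx * (sum of f values)
= 5/4 * 50
= 125/2 = 62.50

62.50


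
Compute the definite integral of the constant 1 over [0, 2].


The integral of a constant k over [a, b] equals k * (b - a).
integral from 0 to 2 of 1 dx
= 1 * (2 - 0)
= 1 * 2
= 2

2


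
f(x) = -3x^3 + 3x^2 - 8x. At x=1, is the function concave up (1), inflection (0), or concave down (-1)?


Concavity is determined by the sign of f''(x).
f(x) = -3x^3 + 3x^2 - 8x
f'(x) = -9x^2 + 6x - 8
f''(x) = -18x + 6
f''(1) = -18 * 1 + 6
= -18 + 6
= -12
Since f''(1) < 0, the function is concave down (-1)

-1


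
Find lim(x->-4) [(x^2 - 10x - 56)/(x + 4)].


Direct substitution gives 0/0, so we factor the numerator.
Factor: (x^2 - 10x - 56) = (x + 4)(x - 14)
Cancel the common factor (x + 4):
(x^2 - 10x - 56)/(x + 4) = (x - 14)
Now substitute x = -4:
= (-4) - (14) = -18

-18


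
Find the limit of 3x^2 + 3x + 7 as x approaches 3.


Since polynomials are continuous, we use direct substitution.
lim(x->3) of 3x^2 + 3x + 7
= 3 * 3^2 + 3 * 3 + 7
= 27 + 9 + 7
= 43

43


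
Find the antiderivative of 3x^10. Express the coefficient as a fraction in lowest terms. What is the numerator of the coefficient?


Apply the power rule for integration:
integral of ax^n dx = a/(n+1) * x^(n+1) + C
integral of 3x^10 dx
= 3/11 * x^11 + C
The coefficient in lowest terms is 3/11, and its numerator is 3

3


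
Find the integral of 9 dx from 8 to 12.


The integral of a constant k over [a, b] equals k * (b - a).
integral from 8 to 12 of 9 dx
= 9 * (12 - 8)
= 9 * 4
= 36

36


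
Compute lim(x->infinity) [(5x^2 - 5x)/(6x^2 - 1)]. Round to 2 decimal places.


For limits at infinity with equal-degree polynomials,
we compare leading coefficients.
Numerator leading term: 5x^2
Denominator leading term: 6x^2
Divide both by x^2:
lim = (5 - 5/x) / (6 - 1/x^2)
As x -> infinity, the 1/x and 1/x^2 terms vanish:
= 5/6 ≈ 0.83

0.83


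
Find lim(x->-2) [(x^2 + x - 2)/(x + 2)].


Direct substitution gives 0/0, so we factor the numerator.
Factor: (x^2 + x - 2) = (x + 2)(x - 1)
Cancel the common factor (x + 2):
(x^2 + x - 2)/(x + 2) = (x - 1)
Now substitute x = -2:
= (-2) - (1) = -3

-3


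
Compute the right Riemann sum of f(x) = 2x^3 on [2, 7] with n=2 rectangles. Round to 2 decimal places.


Right Riemann sum uses right endpoints of each subinterval.
Interval: [2, 7], n = 2
dx = (7 - 2) / 2 = 5/2
Right endpoints: [9/2, 7]
f values: [729/4, 686]
Sum = dx * (sum of f values)
= 5/2 * 3473/4
= 17365/8 ≈ 2170.63

2170.63


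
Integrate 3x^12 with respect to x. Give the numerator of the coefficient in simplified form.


Apply the power rule for integration:
integral of ax^n dx = a/(n+1) * x^(n+1) + C
integral of 3x^12 dx
= 3/13 * x^13 + C
The coefficient in lowest terms is 3/13, and its numerator is 3

3


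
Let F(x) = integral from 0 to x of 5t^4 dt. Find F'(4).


By the Fundamental Theorem of Calculus (Part 1):
If F(x) = integral from 0 to x of f(t) dt, then F'(x) = f(x)
Here f(t) = 5t^4
So F'(x) = 5x^4
Evaluate at x = 4:
F'(4) = 5 * 4^4
= 5 * 256
= 1280

1280


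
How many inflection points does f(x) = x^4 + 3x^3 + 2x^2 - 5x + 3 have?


Inflection points occur where f''(x) = 0 and concavity changes.
f(x) = x^4 + 3x^3 + 2x^2 - 5x + 3
f'(x) = 4x^3 + 9x^2 + 4x - 5
f''(x) = 12x^2 + 18x + 4
This is a quadratic in x. Use the discriminant to count real roots.
Discriminant = (18)^2 - 4 * 12 * 4
= 324 - 192
= 132
Since discriminant > 0, f''(x) = 0 has 2 distinct real solutions.
A quadratic with two distinct real roots changes sign at each root, so concavity changes at both.
Number of inflection points: 2

2


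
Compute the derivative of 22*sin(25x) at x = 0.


Apply the chain rule to differentiate 22*sin(25x):
d/dx [22*sin(25x)]
= 22 * cos(25x) * d/dx(25x)
= 22 * 25 * cos(25x)
= 550 * cos(25x)
Evaluate at x = 0:
= 550 * cos(0)
= 550 * 1
= 550

550


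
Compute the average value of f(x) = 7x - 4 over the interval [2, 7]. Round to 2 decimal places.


Average value = 1/(b-a) * integral from a to b of f(x) dx
First compute the integral of 7x - 4:
F(x) = (7/2)x^2 - 4x
F(7) = 7/2 * 49 - 4 * 7 = 287/2
F(2) = 7/2 * 4 - 4 * 2 = 6
Integral = 287/2 - 6 = 275/2
Average = (275/2) / (7 - 2) = (275/2) / 5
= 55/2 = 27.50

27.50


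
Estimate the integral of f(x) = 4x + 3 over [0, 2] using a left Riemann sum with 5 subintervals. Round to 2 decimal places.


Left Riemann sum uses left endpoints of each subinterval.
Interval: [0, 2], n = 5
dx = (2 - 0) / 5 = 2/5
Left endpoints: [0, 2/5, 4/5, 6/5, 8/5]
f values: [3, 23/5, 31/5, 39/5, 47/5]
Sum = dx * (sum of f values)
= 2/5 * 31
= 62/5 = 12.40

12.40


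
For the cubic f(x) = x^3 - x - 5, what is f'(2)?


Differentiate f(x) = x^3 - x - 5 term by term:
f'(x) = 3x^2 - 1
Substitute x = 2:
f'(2) = 3 * 2^2 + 0 * 2 - 1
= 12 + 0 - 1
= 11

11


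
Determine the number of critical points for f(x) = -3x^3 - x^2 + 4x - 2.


Find where f'(x) = 0:
f(x) = -3x^3 - x^2 + 4x - 2
f'(x) = -9x^2 - 2x + 4
This is a quadratic in x. Use the discriminant to count real roots.
Discriminant = (-2)^2 - 4 * (-9) * 4
= 4 - (-144)
= 148
Since discriminant > 0, f'(x) = 0 has 2 real solutions.
Number of critical points: 2

2


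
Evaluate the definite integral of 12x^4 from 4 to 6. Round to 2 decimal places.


Find the antiderivative of 12x^4:
F(x) = 12/5 * x^5
Apply the Fundamental Theorem of Calculus:
F(6) - F(4)
= 12/5 * 6^5 - 12/5 * 4^5
= 12/5 * (7776 - 1024)
= 12/5 * 6752
= 81024/5 = 16204.80

16204.80


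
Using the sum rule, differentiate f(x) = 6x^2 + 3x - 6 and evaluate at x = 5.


Differentiate term by term using power and sum rules:
f(x) = 6x^2 + 3x - 6
f'(x) = 12x + 3
Substitute x = 5:
f'(5) = 12 * 5 + 3
= 60 + 3
= 63

63


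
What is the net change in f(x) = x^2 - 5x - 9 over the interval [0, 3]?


Net change = f(b) - f(a)
f(x) = x^2 - 5x - 9
Compute f(3):
f(3) = 1 * 3^2 - 5 * 3 - 9
= 9 - 15 - 9
= -15
Compute f(0):
f(0) = 1 * 0^2 - 5 * 0 - 9
= 0 + 0 - 9
= -9
Net change = -15 - (-9) = -6

-6


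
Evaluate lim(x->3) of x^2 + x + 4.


Since polynomials are continuous, we use direct substitution.
lim(x->3) of x^2 + x + 4
= 1 * 3^2 + 1 * 3 + 4
= 9 + 3 + 4
= 16

16


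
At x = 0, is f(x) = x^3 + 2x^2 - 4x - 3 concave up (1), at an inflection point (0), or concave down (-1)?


Concavity is determined by the sign of f''(x).
f(x) = x^3 + 2x^2 - 4x - 3
f'(x) = 3x^2 + 4x - 4
f''(x) = 6x + 4
f''(0) = 6 * 0 + 4
= 0 + 4
= 4
Since f''(0) > 0, the function is concave up (1)

1


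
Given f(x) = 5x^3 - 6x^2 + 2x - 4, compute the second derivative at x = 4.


First derivative:
f'(x) = 15x^2 - 12x + 2
Second derivative:
f''(x) = 30x - 12
Substitute x = 4:
f''(4) = 30 * 4 - 12
= 120 - 12
= 108

108


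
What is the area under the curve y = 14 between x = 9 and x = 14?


The area under a constant function y = 14 is a rectangle.
Width = 14 - 9 = 5
Height = 14
Area = width * height
= 5 * 14
= 70

70


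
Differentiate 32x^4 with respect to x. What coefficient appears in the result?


We apply the power rule: d/dx [ax^n] = a*n * x^(n-1)
d/dx [32x^4]
= 32 * 4 * x^(4-1)
= 128x^3
The coefficient is 128

128


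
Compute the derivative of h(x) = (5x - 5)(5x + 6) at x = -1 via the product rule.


Let u(x) = 5x - 5 and v(x) = 5x + 6
u'(x) = 5
v'(x) = 5
Product rule: h'(x) = u'(x)*v(x) + u(x)*v'(x)
= 5 * (5x + 6) + (5x - 5) * 5
At x = -1:
u(-1) = 5 * (-1) - 5 = -10
v(-1) = 5 * (-1) + 6 = 1
h'(-1) = 5 * 1 + (-10) * 5
= 5 - 50
= -45

-45


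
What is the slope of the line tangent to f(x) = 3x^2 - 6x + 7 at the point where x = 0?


The slope of the tangent line equals f'(x) at the point.
f(x) = 3x^2 - 6x + 7
f'(x) = 6x - 6
At x = 0:
f'(0) = 6 * 0 - 6
= 0 - 6
= -6

-6


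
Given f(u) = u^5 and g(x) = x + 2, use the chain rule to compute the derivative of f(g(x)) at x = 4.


Using the chain rule: (f(g(x)))' = f'(g(x)) * g'(x)
First, find g(4):
g(4) = 1 * 4 + 2 = 6
Next, f'(u) = 5u^4
And g'(x) = 1
So f'(g(4)) * g'(4)
= 5 * 6^4 * 1
= 5 * 1296 * 1
= 6480

6480


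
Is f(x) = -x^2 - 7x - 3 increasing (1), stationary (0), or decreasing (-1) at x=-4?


Compute f'(x) to determine behavior:
f'(x) = -2x - 7
f'(-4) = -2 * (-4) - 7
= 8 - 7
= 1
Since f'(-4) > 0, the function is increasing (1)

1


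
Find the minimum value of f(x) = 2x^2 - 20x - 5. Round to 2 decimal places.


For a quadratic f(x) = ax^2 + bx + c with a > 0, the minimum is at the vertex.
Vertex x-coordinate: x = -b/(2a)
x = -(-20) / (2 * 2)
x = 20/4 = 5
Substitute back to find the minimum value:
f(5) = 2 * 5^2 - 20 * 5 - 5
= 50 - 100 - 5
= -55 = -55.00

-55.00


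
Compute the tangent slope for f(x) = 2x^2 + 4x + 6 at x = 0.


The slope of the tangent line equals f'(x) at the point.
f(x) = 2x^2 + 4x + 6
f'(x) = 4x + 4
At x = 0:
f'(0) = 4 * 0 + 4
= 0 + 4
= 4

4


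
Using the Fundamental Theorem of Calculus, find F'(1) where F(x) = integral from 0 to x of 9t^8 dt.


By the Fundamental Theorem of Calculus (Part 1):
If F(x) = integral from 0 to x of f(t) dt, then F'(x) = f(x)
Here f(t) = 9t^8
So F'(x) = 9x^8
Evaluate at x = 1:
F'(1) = 9 * 1^8
= 9 * 1
= 9

9


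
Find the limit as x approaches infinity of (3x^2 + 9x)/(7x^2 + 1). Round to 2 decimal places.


For limits at infinity with equal-degree polynomials,
we compare leading coefficients.
Numerator leading term: 3x^2
Denominator leading term: 7x^2
Divide both by x^2:
lim = (3 + 9/x) / (7 + 1/x^2)
As x -> infinity, the 1/x and 1/x^2 terms vanish:
= 3/7 ≈ 0.43

0.43


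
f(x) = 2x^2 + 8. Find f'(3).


Differentiate term by term using power and sum rules:
f(x) = 2x^2 + 8
f'(x) = 4x
Substitute x = 3:
f'(3) = 4 * 3 + 0
= 12 + 0
= 12

12


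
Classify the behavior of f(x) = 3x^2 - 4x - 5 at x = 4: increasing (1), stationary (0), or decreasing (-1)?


Compute f'(x) to determine behavior:
f'(x) = 6x - 4
f'(4) = 6 * 4 - 4
= 24 - 4
= 20
Since f'(4) > 0, the function is increasing (1)

1


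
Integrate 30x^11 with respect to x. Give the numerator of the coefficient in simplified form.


Apply the power rule for integration:
integral of ax^n dx = a/(n+1) * x^(n+1) + C
integral of 30x^11 dx
= 30/12 * x^12 + C
= 5/2 * x^12 + C
The coefficient in lowest terms is 5/2, and its numerator is 5

5


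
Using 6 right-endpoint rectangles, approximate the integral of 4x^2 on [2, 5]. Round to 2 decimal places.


Right Riemann sum uses right endpoints of each subinterval.
Interval: [2, 5], n = 6
dx = (5 - 2) / 6 = 1/2
Right endpoints: [5/2, 3, 7/2, 4, 9/2, 5]
f values: [25, 36, 49, 64, 81, 100]
Sum = dx * (sum of f values)
= 1/2 * 355
= 355/2 = 177.50

177.50


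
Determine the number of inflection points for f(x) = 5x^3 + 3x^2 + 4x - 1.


Inflection points occur where f''(x) = 0 and concavity changes.
f(x) = 5x^3 + 3x^2 + 4x - 1
f'(x) = 15x^2 + 6x + 4
f''(x) = 30x + 6
Set f''(x) = 0:
30x + 6 = 0
x = -6 / 30 = -1/5
Since f''(x) is linear (degree 1), it changes sign at this point.
Therefore there is exactly 1 inflection point.

1


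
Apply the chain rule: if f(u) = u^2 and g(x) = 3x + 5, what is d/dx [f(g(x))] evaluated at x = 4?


Using the chain rule: (f(g(x)))' = f'(g(x)) * g'(x)
First, find g(4):
g(4) = 3 * 4 + 5 = 17
Next, f'(u) = 2u
And g'(x) = 3
So f'(g(4)) * g'(4)
= 2 * 17 * 3
= 102

102


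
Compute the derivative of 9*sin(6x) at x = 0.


Apply the chain rule to differentiate 9*sin(6x):
d/dx [9*sin(6x)]
= 9 * cos(6x) * d/dx(6x)
= 9 * 6 * cos(6x)
= 54 * cos(6x)
Evaluate at x = 0:
= 54 * cos(0)
= 54 * 1
= 54

54


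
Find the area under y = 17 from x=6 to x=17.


The area under a constant function y = 17 is a rectangle.
Width = 17 - 6 = 11
Height = 17
Area = width * height
= 11 * 17
= 187

187


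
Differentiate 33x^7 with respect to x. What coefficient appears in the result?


We apply the power rule: d/dx [ax^n] = a*n * x^(n-1)
d/dx [33x^7]
= 33 * 7 * x^(7-1)
= 231x^6
The coefficient is 231

231


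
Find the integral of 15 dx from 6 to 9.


The integral of a constant k over [a, b] equals k * (b - a).
integral from 6 to 9 of 15 dx
= 15 * (9 - 6)
= 15 * 3
= 45

45


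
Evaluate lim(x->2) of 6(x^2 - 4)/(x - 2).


Direct substitution gives 0/0, so we factor the numerator.
Factor: 6(x^2 - 4) = 6 * (x - 2)(x + 2)
Cancel the common factor (x - 2):
6(x^2 - 4)/(x - 2) = 6 * (x + 2)
Now substitute x = 2:
= 6 * (2 + 2) = 24

24


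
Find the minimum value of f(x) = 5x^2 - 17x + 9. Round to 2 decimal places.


For a quadratic f(x) = ax^2 + bx + c with a > 0, the minimum is at the vertex.
Vertex x-coordinate: x = -b/(2a)
x = -(-17) / (2 * 5)
x = 17/10
Substitute back to find the minimum value:
f(17/10) = 5 * (17/10)^2 - 17 * (17/10) + 9
= 289/20 - 289/10 + 9
= -109/20 = -5.45

-5.45


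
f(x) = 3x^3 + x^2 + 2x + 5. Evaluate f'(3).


Differentiate f(x) = 3x^3 + x^2 + 2x + 5 term by term:
f'(x) = 9x^2 + 2x + 2
Substitute x = 3:
f'(3) = 9 * 3^2 + 2 * 3 + 2
= 81 + 6 + 2
= 89

89


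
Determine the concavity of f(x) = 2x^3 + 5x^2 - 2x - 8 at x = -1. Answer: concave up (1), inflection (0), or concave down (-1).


Concavity is determined by the sign of f''(x).
f(x) = 2x^3 + 5x^2 - 2x - 8
f'(x) = 6x^2 + 10x - 2
f''(x) = 12x + 10
f''(-1) = 12 * (-1) + 10
= -12 + 10
= -2
Since f''(-1) < 0, the function is concave down (-1)

-1


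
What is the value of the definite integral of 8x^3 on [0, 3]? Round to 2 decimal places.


Find the antiderivative of 8x^3:
F(x) = 8/4 * x^4
Apply the Fundamental Theorem of Calculus:
F(3) - F(0)
= 8/4 * 3^4 - 8/4 * 0^4
= 8/4 * (81 - 0)
= 8/4 * 81
= 162 = 162.00

162.00


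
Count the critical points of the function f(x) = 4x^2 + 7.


Find where f'(x) = 0:
f'(x) = 8x
Set f'(x) = 0:
8x = 0
x = 0 / 8 = 0
This is a linear equation in x, so there is exactly one solution.
Number of critical points: 1

1


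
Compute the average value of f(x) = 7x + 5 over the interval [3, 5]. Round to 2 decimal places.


Average value = 1/(b-a) * integral from a to b of f(x) dx
First compute the integral of 7x + 5:
F(x) = (7/2)x^2 + 5x
F(5) = 7/2 * 25 + 5 * 5 = 225/2
F(3) = 7/2 * 9 + 5 * 3 = 93/2
Integral = 225/2 - 93/2 = 66
Average = 66 / (5 - 3) = 66 / 2
= 33 = 33.00

33.00
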